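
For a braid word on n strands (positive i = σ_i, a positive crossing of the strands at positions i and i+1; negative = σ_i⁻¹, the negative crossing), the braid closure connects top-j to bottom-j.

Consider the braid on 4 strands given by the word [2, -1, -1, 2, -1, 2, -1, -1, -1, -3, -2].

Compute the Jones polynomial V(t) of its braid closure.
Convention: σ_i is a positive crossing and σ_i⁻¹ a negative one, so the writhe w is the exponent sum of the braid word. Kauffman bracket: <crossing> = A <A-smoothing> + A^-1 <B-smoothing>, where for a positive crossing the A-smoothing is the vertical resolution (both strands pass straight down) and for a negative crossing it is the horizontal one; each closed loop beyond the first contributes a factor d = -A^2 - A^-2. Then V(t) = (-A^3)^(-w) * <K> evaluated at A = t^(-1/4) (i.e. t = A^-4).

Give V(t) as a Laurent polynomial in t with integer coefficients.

The presented braid s2 s1^-1 s1^-1 s2 s1^-1 s2 s1^-1 s1^-1 s1^-1 s3^-1 s2^-1 on 4 strands reduces by inverse Markov moves (closure unchanged at each step):
  Deconjugate: the word is γ·β·γ⁻¹ with γ = s2 (prefix) and γ⁻¹ = s2^-1 (suffix); strip both.
  Destabilize: the word has the form β·s3^-1 where s3^-1 occurs only as the final letter (β ∈ B_3); drop it and the last strand → 3 strands.
Reduced to β = s1^-1 s1^-1 s2 s1^-1 s2 s1^-1 s1^-1 s1^-1 on 3 strands, 8 crossings.
Compute on β:
Braid: s1^-1 s1^-1 s2 s1^-1 s2 s1^-1 s1^-1 s1^-1 on 3 strands, 8 crossings.
Writhe w = (#positive) - (#negative) = 2 - 6 = -4.
State-sum expansion of <K>. There are 2^8 = 256 states.
For each crossing: s=0 is the vertical smoothing, s=1 horizontal. Crossing k contributes A^(sign_k * (1 - 2*s_k)); loop factor d = -A^2 - A^-2.
Tabulate the states by total A-exponent and number of loops L (A-exp: L × count):
  A^8: L=7 ×1
  A^6: L=6 ×8
  A^4: L=5 ×28
  A^2: L=4 ×55, L=6 ×1
  A^0: L=3 ×65, L=5 ×5
  A^-2: L=2 ×46, L=4 ×10
  A^-4: L=1 ×17, L=3 ×11
  A^-6: L=2 ×8
  A^-8: L=3 ×1
Each group contributes A^e * Σ count * d^(L-1):
Powers of d = -A^2 - A^-2: d^2 = A^4 + 2 + A^-4; d^3 = -A^6 - 3*A^2 - 3*A^-2 - A^-6; d^4 = A^8 + 4*A^4 + 6 + 4*A^-4 + A^-8; d^5 = -A^10 - 5*A^6 - 10*A^2 - 10*A^-2 - 5*A^-6 - A^-10; d^6 = A^12 + 6*A^8 + 15*A^4 + 20 + 15*A^-4 + 6*A^-8 + A^-12.
  A^8 * (d^6) = A^20 + 6*A^16 + 15*A^12 + 20*A^8 + 15*A^4 + 6 + A^-4
  A^6 * (8*d^5) = -8*A^16 - 40*A^12 - 80*A^8 - 80*A^4 - 40 - 8*A^-4
  A^4 * (28*d^4) = 28*A^12 + 112*A^8 + 168*A^4 + 112 + 28*A^-4
  A^2 * (55*d^3 + d^5) = -A^12 - 60*A^8 - 175*A^4 - 175 - 60*A^-4 - A^-8
  A^0 * (65*d^2 + 5*d^4) = 5*A^8 + 85*A^4 + 160 + 85*A^-4 + 5*A^-8
  A^-2 * (46*d + 10*d^3) = -10*A^4 - 76 - 76*A^-4 - 10*A^-8
  A^-4 * (17 + 11*d^2) = 11 + 39*A^-4 + 11*A^-8
  A^-6 * (8*d) = -8*A^-4 - 8*A^-8
  A^-8 * (d^2) = A^-4 + 2*A^-8 + A^-12
Summing the groups: <K> = A^20 - 2*A^16 + 2*A^12 - 3*A^8 + 3*A^4 - 2 + 2*A^-4 - A^-8 + A^-12
Normalise by the writhe: (-A^3)^(-w) = (-A^3)^(4) = A^12, so f(A) = A^12 * <K> = A^32 - 2*A^28 + 2*A^24 - 3*A^20 + 3*A^16 - 2*A^12 + 2*A^8 - A^4 + 1.
Substitute A = t^(-1/4), i.e. A^e → t^(-e/4): V(t) = 1 - t^-1 + 2*t^-2 - 2*t^-3 + 3*t^-4 - 3*t^-5 + 2*t^-6 - 2*t^-7 + t^-8

Answer: 1 - t^-1 + 2*t^-2 - 2*t^-3 + 3*t^-4 - 3*t^-5 + 2*t^-6 - 2*t^-7 + t^-8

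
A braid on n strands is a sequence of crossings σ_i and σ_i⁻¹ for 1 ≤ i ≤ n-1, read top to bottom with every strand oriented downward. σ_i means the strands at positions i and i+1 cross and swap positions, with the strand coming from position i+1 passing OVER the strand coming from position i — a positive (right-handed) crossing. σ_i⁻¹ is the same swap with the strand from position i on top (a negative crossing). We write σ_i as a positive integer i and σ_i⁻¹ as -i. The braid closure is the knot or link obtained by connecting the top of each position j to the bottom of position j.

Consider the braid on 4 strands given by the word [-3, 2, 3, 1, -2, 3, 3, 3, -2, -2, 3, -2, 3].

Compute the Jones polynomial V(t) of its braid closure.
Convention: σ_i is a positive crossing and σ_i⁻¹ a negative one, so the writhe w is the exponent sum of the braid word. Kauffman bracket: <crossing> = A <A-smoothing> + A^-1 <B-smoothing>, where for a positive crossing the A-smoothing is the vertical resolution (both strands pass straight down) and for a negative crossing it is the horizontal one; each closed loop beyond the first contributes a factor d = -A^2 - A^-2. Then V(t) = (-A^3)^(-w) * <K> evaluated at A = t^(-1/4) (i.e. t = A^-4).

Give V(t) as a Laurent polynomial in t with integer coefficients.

The presented braid s3^-1 s2 s3 s1 s2^-1 s3 s3 s3 s2^-1 s2^-1 s3 s2^-1 s3 on 4 strands reduces by inverse Markov moves (closure unchanged at each step):
  Deconjugate: the word is γ·β·γ⁻¹ with γ = s3^-1 s2 (prefix) and γ⁻¹ = s2^-1 s3 (suffix); strip both.
Reduced to β = s3 s1 s2^-1 s3 s3 s3 s2^-1 s2^-1 s3 on 4 strands, 9 crossings.
Compute on β:
Braid: s3 s1 s2^-1 s3 s3 s3 s2^-1 s2^-1 s3 on 4 strands, 9 crossings.
Writhe w = (#positive) - (#negative) = 6 - 3 = 3.
Computing the Kauffman bracket via state sum. There are 2^9 = 512 states.
For each crossing: s=0 is the vertical smoothing, s=1 horizontal. Crossing k contributes A^(sign_k * (1 - 2*s_k)); loop factor d = -A^2 - A^-2.
Tabulate the states by total A-exponent and number of loops L (A-exp: L × count):
  A^9: L=5 ×1
  A^7: L=4 ×9
  A^5: L=3 ×32, L=5 ×4
  A^3: L=2 ×51, L=4 ×32, L=6 ×1
  A^1: L=1 ×27, L=3 ×81, L=5 ×18
  A^-1: L=2 ×53, L=4 ×67, L=6 ×6
  A^-3: L=3 ×50, L=5 ×33, L=7 ×1
  A^-5: L=4 ×27, L=6 ×9
  A^-7: L=5 ×8, L=7 ×1
  A^-9: L=6 ×1
Each group contributes A^e * Σ count * d^(L-1):
Powers of d = -A^2 - A^-2: d^2 = A^4 + 2 + A^-4; d^3 = -A^6 - 3*A^2 - 3*A^-2 - A^-6; d^4 = A^8 + 4*A^4 + 6 + 4*A^-4 + A^-8; d^5 = -A^10 - 5*A^6 - 10*A^2 - 10*A^-2 - 5*A^-6 - A^-10; d^6 = A^12 + 6*A^8 + 15*A^4 + 20 + 15*A^-4 + 6*A^-8 + A^-12.
  A^9 * (d^4) = A^17 + 4*A^13 + 6*A^9 + 4*A^5 + A
  A^7 * (9*d^3) = -9*A^13 - 27*A^9 - 27*A^5 - 9*A
  A^5 * (32*d^2 + 4*d^4) = 4*A^13 + 48*A^9 + 88*A^5 + 48*A + 4*A^-3
  A^3 * (51*d + 32*d^3 + d^5) = -A^13 - 37*A^9 - 157*A^5 - 157*A - 37*A^-3 - A^-7
  A^1 * (27 + 81*d^2 + 18*d^4) = 18*A^9 + 153*A^5 + 297*A + 153*A^-3 + 18*A^-7
  A^-1 * (53*d + 67*d^3 + 6*d^5) = -6*A^9 - 97*A^5 - 314*A - 314*A^-3 - 97*A^-7 - 6*A^-11
  A^-3 * (50*d^2 + 33*d^4 + d^6) = A^9 + 39*A^5 + 197*A + 318*A^-3 + 197*A^-7 + 39*A^-11 + A^-15
  A^-5 * (27*d^3 + 9*d^5) = -9*A^5 - 72*A - 171*A^-3 - 171*A^-7 - 72*A^-11 - 9*A^-15
  A^-7 * (8*d^4 + d^6) = A^5 + 14*A + 47*A^-3 + 68*A^-7 + 47*A^-11 + 14*A^-15 + A^-19
  A^-9 * (d^5) = -A - 5*A^-3 - 10*A^-7 - 10*A^-11 - 5*A^-15 - A^-19
Summing the groups: <K> = A^17 - 2*A^13 + 3*A^9 - 5*A^5 + 4*A - 5*A^-3 + 4*A^-7 - 2*A^-11 + A^-15
Normalise by the writhe: (-A^3)^(-w) = (-A^3)^(-3) = -A^-9, so f(A) = -A^-9 * <K> = -A^8 + 2*A^4 - 3 + 5*A^-4 - 4*A^-8 + 5*A^-12 - 4*A^-16 + 2*A^-20 - A^-24.
Substitute A = t^(-1/4), i.e. A^e → t^(-e/4): V(t) = -t^6 + 2*t^5 - 4*t^4 + 5*t^3 - 4*t^2 + 5*t - 3 + 2*t^-1 - t^-2

Answer: -t^6 + 2*t^5 - 4*t^4 + 5*t^3 - 4*t^2 + 5*t - 3 + 2*t^-1 - t^-2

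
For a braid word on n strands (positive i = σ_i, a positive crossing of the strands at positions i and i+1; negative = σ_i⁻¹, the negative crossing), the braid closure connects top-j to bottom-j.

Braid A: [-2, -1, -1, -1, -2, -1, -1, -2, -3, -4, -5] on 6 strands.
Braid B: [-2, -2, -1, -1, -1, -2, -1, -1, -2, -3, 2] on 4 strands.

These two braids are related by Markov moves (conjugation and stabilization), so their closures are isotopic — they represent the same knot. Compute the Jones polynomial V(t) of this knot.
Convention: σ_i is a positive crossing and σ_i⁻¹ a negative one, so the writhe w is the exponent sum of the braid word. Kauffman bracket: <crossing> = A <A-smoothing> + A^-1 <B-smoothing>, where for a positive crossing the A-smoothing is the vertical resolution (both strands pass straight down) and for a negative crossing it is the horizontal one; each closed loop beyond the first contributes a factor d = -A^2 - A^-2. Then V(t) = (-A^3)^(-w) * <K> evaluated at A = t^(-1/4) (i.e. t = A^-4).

Markov-equivalent braids have isotopic closures, hence identical knot invariants. Strip the Markov moves from each word to reach a common short braid β, then compute V(t) once on β.
Braid A: s2^-1 s1^-1 s1^-1 s1^-1 s2^-1 s1^-1 s1^-1 s2^-1 s3^-1 s4^-1 s5^-1 on 6 strands reduces by inverse Markov moves (closure unchanged at each step):
  Destabilize: the word has the form β·s5^-1 where s5^-1 occurs only as the final letter (β ∈ B_5); drop it and the last strand → 5 strands.
  Destabilize: the word has the form β·s4^-1 where s4^-1 occurs only as the final letter (β ∈ B_4); drop it and the last strand → 4 strands.
  Destabilize: the word has the form β·s3^-1 where s3^-1 occurs only as the final letter (β ∈ B_3); drop it and the last strand → 3 strands.
Reduced to β = s2^-1 s1^-1 s1^-1 s1^-1 s2^-1 s1^-1 s1^-1 s2^-1 on 3 strands, 8 crossings.
Braid B: s2^-1 s2^-1 s1^-1 s1^-1 s1^-1 s2^-1 s1^-1 s1^-1 s2^-1 s3^-1 s2 on 4 strands reduces by inverse Markov moves (closure unchanged at each step):
  Deconjugate: the word is γ·β·γ⁻¹ with γ = s2^-1 (prefix) and γ⁻¹ = s2 (suffix); strip both.
  Destabilize: the word has the form β·s3^-1 where s3^-1 occurs only as the final letter (β ∈ B_3); drop it and the last strand → 3 strands.
Reduced to β = s2^-1 s1^-1 s1^-1 s1^-1 s2^-1 s1^-1 s1^-1 s2^-1 on 3 strands, 8 crossings.
Both give the same β = s2^-1 s1^-1 s1^-1 s1^-1 s2^-1 s1^-1 s1^-1 s2^-1 on 3 strands, so one state sum suffices:
Braid: s2^-1 s1^-1 s1^-1 s1^-1 s2^-1 s1^-1 s1^-1 s2^-1 on 3 strands, 8 crossings.
Writhe w = (#positive) - (#negative) = 0 - 8 = -8.
State-sum expansion of <K>. There are 2^8 = 256 states.
Smooth each crossing (0=||, 1=⌣⌢); contribution A^(Σ sign_k(1-2s_k)) * d^(L-1).
Tabulate the states by total A-exponent and number of loops L (A-exp: L × count):
  A^8: L=5 ×1
  A^6: L=4 ×7, L=6 ×1
  A^4: L=3 ×19, L=5 ×9
  A^2: L=2 ×24, L=4 ×31, L=6 ×1
  A^0: L=1 ×12, L=3 ×53, L=5 ×5
  A^-2: L=2 ×45, L=4 ×11
  A^-4: L=1 ×15, L=3 ×13
  A^-6: L=2 ×8
  A^-8: L=3 ×1
Each group contributes A^e * Σ count * d^(L-1):
Powers of d = -A^2 - A^-2: d^2 = A^4 + 2 + A^-4; d^3 = -A^6 - 3*A^2 - 3*A^-2 - A^-6; d^4 = A^8 + 4*A^4 + 6 + 4*A^-4 + A^-8; d^5 = -A^10 - 5*A^6 - 10*A^2 - 10*A^-2 - 5*A^-6 - A^-10.
  A^8 * (d^4) = A^16 + 4*A^12 + 6*A^8 + 4*A^4 + 1
  A^6 * (7*d^3 + d^5) = -A^16 - 12*A^12 - 31*A^8 - 31*A^4 - 12 - A^-4
  A^4 * (19*d^2 + 9*d^4) = 9*A^12 + 55*A^8 + 92*A^4 + 55 + 9*A^-4
  A^2 * (24*d + 31*d^3 + d^5) = -A^12 - 36*A^8 - 127*A^4 - 127 - 36*A^-4 - A^-8
  A^0 * (12 + 53*d^2 + 5*d^4) = 5*A^8 + 73*A^4 + 148 + 73*A^-4 + 5*A^-8
  A^-2 * (45*d + 11*d^3) = -11*A^4 - 78 - 78*A^-4 - 11*A^-8
  A^-4 * (15 + 13*d^2) = 13 + 41*A^-4 + 13*A^-8
  A^-6 * (8*d) = -8*A^-4 - 8*A^-8
  A^-8 * (d^2) = A^-4 + 2*A^-8 + A^-12
Summing the groups: <K> = -A^8 + A^-4 + A^-12
Normalise by the writhe: (-A^3)^(-w) = (-A^3)^(8) = A^24, so f(A) = A^24 * <K> = -A^32 + A^20 + A^12.
Substitute A = t^(-1/4), i.e. A^e → t^(-e/4): V(t) = t^-3 + t^-5 - t^-8

Answer: t^-3 + t^-5 - t^-8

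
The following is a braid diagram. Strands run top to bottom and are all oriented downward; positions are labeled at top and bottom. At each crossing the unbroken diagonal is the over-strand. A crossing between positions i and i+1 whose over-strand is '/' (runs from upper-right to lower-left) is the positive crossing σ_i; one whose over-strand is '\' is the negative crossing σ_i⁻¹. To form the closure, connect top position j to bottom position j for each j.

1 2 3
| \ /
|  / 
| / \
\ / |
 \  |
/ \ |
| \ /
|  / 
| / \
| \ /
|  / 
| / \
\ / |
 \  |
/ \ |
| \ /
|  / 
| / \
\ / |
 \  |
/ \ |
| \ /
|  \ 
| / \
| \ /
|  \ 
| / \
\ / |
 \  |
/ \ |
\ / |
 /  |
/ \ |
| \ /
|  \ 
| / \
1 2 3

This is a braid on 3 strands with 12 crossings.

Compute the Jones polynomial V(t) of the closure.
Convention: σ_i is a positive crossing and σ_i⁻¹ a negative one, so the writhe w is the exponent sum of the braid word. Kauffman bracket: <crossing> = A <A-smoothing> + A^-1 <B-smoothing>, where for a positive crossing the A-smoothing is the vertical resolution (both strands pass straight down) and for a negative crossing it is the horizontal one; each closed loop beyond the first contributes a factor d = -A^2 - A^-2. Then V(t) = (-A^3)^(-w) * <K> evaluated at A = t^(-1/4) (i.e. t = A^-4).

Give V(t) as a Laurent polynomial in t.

-t + 2 - t^-1 + 2*t^-2 - t^-3 + t^-4 - t^-5

Derivation:
Reading the diagram top to bottom ('/'-over between positions i,i+1 = s_i, '\'-over = s_i^-1): braid word = s2 s1^-1 s2 s2 s1^-1 s2 s1^-1 s2^-1 s2^-1 s1^-1 s1 s2^-1.
The presented braid s2 s1^-1 s2 s2 s1^-1 s2 s1^-1 s2^-1 s2^-1 s1^-1 s1 s2^-1 on 3 strands reduces by inverse Markov moves (closure unchanged at each step):
  Deconjugate: the word is γ·β·γ⁻¹ with γ = s2 s1^-1 (prefix) and γ⁻¹ = s1 s2^-1 (suffix); strip both.
Reduced to β = s2 s2 s1^-1 s2 s1^-1 s2^-1 s2^-1 s1^-1 on 3 strands, 8 crossings.
Compute on β:
Braid: s2 s2 s1^-1 s2 s1^-1 s2^-1 s2^-1 s1^-1 on 3 strands, 8 crossings.
Writhe w = (#positive) - (#negative) = 3 - 5 = -2.
State-sum expansion of <K>. There are 2^8 = 256 states.
Each crossing splits two ways (0=vertical, 1=horizontal). The state's weight is A^(#A-smoothings - #B-smoothings) * d^(loops - 1).
Tabulate the states by total A-exponent and number of loops L (A-exp: L × count):
  A^8: L=4 ×1
  A^6: L=3 ×8
  A^4: L=2 ×23, L=4 ×5
  A^2: L=1 ×22, L=3 ×33, L=5 ×1
  A^0: L=2 ×52, L=4 ×18
  A^-2: L=1 ×13, L=3 ×37, L=5 ×6
  A^-4: L=2 ×14, L=4 ×13, L=6 ×1
  A^-6: L=3 ×6, L=5 ×2
  A^-8: L=4 ×1
Each group contributes A^e * Σ count * d^(L-1):
Powers of d = -A^2 - A^-2: d^2 = A^4 + 2 + A^-4; d^3 = -A^6 - 3*A^2 - 3*A^-2 - A^-6; d^4 = A^8 + 4*A^4 + 6 + 4*A^-4 + A^-8; d^5 = -A^10 - 5*A^6 - 10*A^2 - 10*A^-2 - 5*A^-6 - A^-10.
  A^8 * (d^3) = -A^14 - 3*A^10 - 3*A^6 - A^2
  A^6 * (8*d^2) = 8*A^10 + 16*A^6 + 8*A^2
  A^4 * (23*d + 5*d^3) = -5*A^10 - 38*A^6 - 38*A^2 - 5*A^-2
  A^2 * (22 + 33*d^2 + d^4) = A^10 + 37*A^6 + 94*A^2 + 37*A^-2 + A^-6
  A^0 * (52*d + 18*d^3) = -18*A^6 - 106*A^2 - 106*A^-2 - 18*A^-6
  A^-2 * (13 + 37*d^2 + 6*d^4) = 6*A^6 + 61*A^2 + 123*A^-2 + 61*A^-6 + 6*A^-10
  A^-4 * (14*d + 13*d^3 + d^5) = -A^6 - 18*A^2 - 63*A^-2 - 63*A^-6 - 18*A^-10 - A^-14
  A^-6 * (6*d^2 + 2*d^4) = 2*A^2 + 14*A^-2 + 24*A^-6 + 14*A^-10 + 2*A^-14
  A^-8 * (d^3) = -A^-2 - 3*A^-6 - 3*A^-10 - A^-14
Summing the groups: <K> = -A^14 + A^10 - A^6 + 2*A^2 - A^-2 + 2*A^-6 - A^-10
Normalise by the writhe: (-A^3)^(-w) = (-A^3)^(2) = A^6, so f(A) = A^6 * <K> = -A^20 + A^16 - A^12 + 2*A^8 - A^4 + 2 - A^-4.
Substitute A = t^(-1/4), i.e. A^e → t^(-e/4): V(t) = -t + 2 - t^-1 + 2*t^-2 - t^-3 + t^-4 - t^-5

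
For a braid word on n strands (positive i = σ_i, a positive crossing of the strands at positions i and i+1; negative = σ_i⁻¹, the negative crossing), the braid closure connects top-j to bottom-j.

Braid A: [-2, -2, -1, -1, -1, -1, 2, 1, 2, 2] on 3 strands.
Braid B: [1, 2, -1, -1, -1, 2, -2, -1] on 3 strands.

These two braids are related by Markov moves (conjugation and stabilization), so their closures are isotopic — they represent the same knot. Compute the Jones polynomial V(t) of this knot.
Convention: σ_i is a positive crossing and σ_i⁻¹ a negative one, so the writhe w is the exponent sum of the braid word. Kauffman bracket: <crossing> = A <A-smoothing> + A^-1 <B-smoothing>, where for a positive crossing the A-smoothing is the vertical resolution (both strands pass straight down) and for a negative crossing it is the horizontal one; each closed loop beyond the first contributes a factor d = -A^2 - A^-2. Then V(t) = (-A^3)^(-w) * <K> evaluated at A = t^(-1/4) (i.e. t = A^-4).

Markov-equivalent braids have isotopic closures, hence identical knot invariants. Strip the Markov moves from each word to reach a common short braid β, then compute V(t) once on β.
Braid A: s2^-1 s2^-1 s1^-1 s1^-1 s1^-1 s1^-1 s2 s1 s2 s2 on 3 strands reduces by inverse Markov moves (closure unchanged at each step):
  Deconjugate: the word is γ·β·γ⁻¹ with γ = s2^-1 s2^-1 (prefix) and γ⁻¹ = s2 s2 (suffix); strip both.
  Deconjugate: the word is γ·β·γ⁻¹ with γ = s1^-1 (prefix) and γ⁻¹ = s1 (suffix); strip both.
  Destabilize: the word has the form β·s2 where s2 occurs only as the final letter (β ∈ B_2); drop it and the last strand → 2 strands.
Reduced to β = s1^-1 s1^-1 s1^-1 on 2 strands, 3 crossings.
Braid B: s1 s2 s1^-1 s1^-1 s1^-1 s2 s2^-1 s1^-1 on 3 strands reduces by inverse Markov moves (closure unchanged at each step):
  Deconjugate: the word is γ·β·γ⁻¹ with γ = s1 s2 (prefix) and γ⁻¹ = s2^-1 s1^-1 (suffix); strip both.
  Destabilize: the word has the form β·s2 where s2 occurs only as the final letter (β ∈ B_2); drop it and the last strand → 2 strands.
Reduced to β = s1^-1 s1^-1 s1^-1 on 2 strands, 3 crossings.
Both give the same β = s1^-1 s1^-1 s1^-1 on 2 strands, so one state sum suffices:
Braid: s1^-1 s1^-1 s1^-1 on 2 strands, 3 crossings.
Writhe w = (#positive) - (#negative) = 0 - 3 = -3.
Computing the Kauffman bracket via state sum. There are 2^3 = 8 states.
For each crossing: s=0 is the vertical smoothing, s=1 horizontal. Crossing k contributes A^(sign_k * (1 - 2*s_k)); loop factor d = -A^2 - A^-2.
  state 000: A-exp=-3, loops=2, term = A^-3 * d^1
  state 001: A-exp=-1, loops=1, term = A^-1 * d^0
  state 010: A-exp=-1, loops=1, term = A^-1 * d^0
  state 011: A-exp=+1, loops=2, term = A^1 * d^1
  state 100: A-exp=-1, loops=1, term = A^-1 * d^0
  state 101: A-exp=+1, loops=2, term = A^1 * d^1
  state 110: A-exp=+1, loops=2, term = A^1 * d^1
  state 111: A-exp=+3, loops=3, term = A^3 * d^2
Collect the terms by A-exponent (count of states per loop number):
Powers of d = -A^2 - A^-2: d^2 = A^4 + 2 + A^-4.
  A^3 * (d^2) = A^7 + 2*A^3 + A^-1
  A^1 * (3*d) = -3*A^3 - 3*A^-1
  A^-1 * (3) = 3*A^-1
  A^-3 * (d) = -A^-1 - A^-5
Summing the groups: <K> = A^7 - A^3 - A^-5
Normalise by the writhe: (-A^3)^(-w) = (-A^3)^(3) = -A^9, so f(A) = -A^9 * <K> = -A^16 + A^12 + A^4.
Substitute A = t^(-1/4), i.e. A^e → t^(-e/4): V(t) = t^-1 + t^-3 - t^-4

Answer: t^-1 + t^-3 - t^-4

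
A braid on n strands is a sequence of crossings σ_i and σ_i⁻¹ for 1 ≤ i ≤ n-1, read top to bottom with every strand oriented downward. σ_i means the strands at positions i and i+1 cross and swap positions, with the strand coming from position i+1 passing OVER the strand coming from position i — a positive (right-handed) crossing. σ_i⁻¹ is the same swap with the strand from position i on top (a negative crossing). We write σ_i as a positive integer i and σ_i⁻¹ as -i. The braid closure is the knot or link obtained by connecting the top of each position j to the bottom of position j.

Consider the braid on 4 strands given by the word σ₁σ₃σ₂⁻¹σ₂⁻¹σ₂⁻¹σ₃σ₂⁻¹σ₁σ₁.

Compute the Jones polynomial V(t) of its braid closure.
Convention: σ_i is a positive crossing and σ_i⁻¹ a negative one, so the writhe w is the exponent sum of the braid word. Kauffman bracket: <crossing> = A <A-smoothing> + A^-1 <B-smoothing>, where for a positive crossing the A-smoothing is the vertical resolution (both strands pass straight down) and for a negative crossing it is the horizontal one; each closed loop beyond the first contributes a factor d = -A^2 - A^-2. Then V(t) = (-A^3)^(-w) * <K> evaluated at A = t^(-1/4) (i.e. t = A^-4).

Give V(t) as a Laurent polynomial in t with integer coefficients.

-t^5 + 2*t^4 - 3*t^3 + 5*t^2 - 5*t + 6 - 5*t^-1 + 3*t^-2 - 2*t^-3 + t^-4

Derivation:
Braid: s1 s3 s2^-1 s2^-1 s2^-1 s3 s2^-1 s1 s1 on 4 strands, 9 crossings.
Writhe w = (#positive) - (#negative) = 5 - 4 = 1.
Computing the Kauffman bracket via state sum. There are 2^9 = 512 states.
Each crossing splits two ways (0=vertical, 1=horizontal). The state's weight is A^(#A-smoothings - #B-smoothings) * d^(loops - 1).
Tabulate the states by total A-exponent and number of loops L (A-exp: L × count):
  A^9: L=6 ×1
  A^7: L=5 ×9
  A^5: L=4 ×33, L=6 ×3
  A^3: L=3 ×64, L=5 ×19, L=7 ×1
  A^1: L=2 ×68, L=4 ×52, L=6 ×6
  A^-1: L=1 ×33, L=3 ×75, L=5 ×18
  A^-3: L=2 ×51, L=4 ×32, L=6 ×1
  A^-5: L=3 ×32, L=5 ×4
  A^-7: L=4 ×9
  A^-9: L=5 ×1
Each group contributes A^e * Σ count * d^(L-1):
Powers of d = -A^2 - A^-2: d^2 = A^4 + 2 + A^-4; d^3 = -A^6 - 3*A^2 - 3*A^-2 - A^-6; d^4 = A^8 + 4*A^4 + 6 + 4*A^-4 + A^-8; d^5 = -A^10 - 5*A^6 - 10*A^2 - 10*A^-2 - 5*A^-6 - A^-10; d^6 = A^12 + 6*A^8 + 15*A^4 + 20 + 15*A^-4 + 6*A^-8 + A^-12.
  A^9 * (d^5) = -A^19 - 5*A^15 - 10*A^11 - 10*A^7 - 5*A^3 - A^-1
  A^7 * (9*d^4) = 9*A^15 + 36*A^11 + 54*A^7 + 36*A^3 + 9*A^-1
  A^5 * (33*d^3 + 3*d^5) = -3*A^15 - 48*A^11 - 129*A^7 - 129*A^3 - 48*A^-1 - 3*A^-5
  A^3 * (64*d^2 + 19*d^4 + d^6) = A^15 + 25*A^11 + 155*A^7 + 262*A^3 + 155*A^-1 + 25*A^-5 + A^-9
  A^1 * (68*d + 52*d^3 + 6*d^5) = -6*A^11 - 82*A^7 - 284*A^3 - 284*A^-1 - 82*A^-5 - 6*A^-9
  A^-1 * (33 + 75*d^2 + 18*d^4) = 18*A^7 + 147*A^3 + 291*A^-1 + 147*A^-5 + 18*A^-9
  A^-3 * (51*d + 32*d^3 + d^5) = -A^7 - 37*A^3 - 157*A^-1 - 157*A^-5 - 37*A^-9 - A^-13
  A^-5 * (32*d^2 + 4*d^4) = 4*A^3 + 48*A^-1 + 88*A^-5 + 48*A^-9 + 4*A^-13
  A^-7 * (9*d^3) = -9*A^-1 - 27*A^-5 - 27*A^-9 - 9*A^-13
  A^-9 * (d^4) = A^-1 + 4*A^-5 + 6*A^-9 + 4*A^-13 + A^-17
Summing the groups: <K> = -A^19 + 2*A^15 - 3*A^11 + 5*A^7 - 6*A^3 + 5*A^-1 - 5*A^-5 + 3*A^-9 - 2*A^-13 + A^-17
Normalise by the writhe: (-A^3)^(-w) = (-A^3)^(-1) = -A^-3, so f(A) = -A^-3 * <K> = A^16 - 2*A^12 + 3*A^8 - 5*A^4 + 6 - 5*A^-4 + 5*A^-8 - 3*A^-12 + 2*A^-16 - A^-20.
Substitute A = t^(-1/4), i.e. A^e → t^(-e/4): V(t) = -t^5 + 2*t^4 - 3*t^3 + 5*t^2 - 5*t + 6 - 5*t^-1 + 3*t^-2 - 2*t^-3 + t^-4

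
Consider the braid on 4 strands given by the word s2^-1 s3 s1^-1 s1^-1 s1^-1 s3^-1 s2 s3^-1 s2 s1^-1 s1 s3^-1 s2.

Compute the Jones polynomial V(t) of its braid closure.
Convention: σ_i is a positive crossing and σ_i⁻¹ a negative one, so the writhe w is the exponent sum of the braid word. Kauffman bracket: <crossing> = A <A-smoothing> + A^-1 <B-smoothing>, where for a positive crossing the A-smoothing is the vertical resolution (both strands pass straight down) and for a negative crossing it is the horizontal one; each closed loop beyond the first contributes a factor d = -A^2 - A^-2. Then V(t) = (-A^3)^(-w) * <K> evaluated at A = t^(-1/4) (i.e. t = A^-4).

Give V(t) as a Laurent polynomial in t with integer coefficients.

t - 1 + 2*t^-1 - 3*t^-2 + 3*t^-3 - 2*t^-4 + 2*t^-5 - t^-6

Derivation:
The presented braid s2^-1 s3 s1^-1 s1^-1 s1^-1 s3^-1 s2 s3^-1 s2 s1^-1 s1 s3^-1 s2 on 4 strands reduces by inverse Markov moves (closure unchanged at each step):
  Deconjugate: the word is γ·β·γ⁻¹ with γ = s2^-1 s3 (prefix) and γ⁻¹ = s3^-1 s2 (suffix); strip both.
  Deconjugate: the word is γ·β·γ⁻¹ with γ = s1^-1 (prefix) and γ⁻¹ = s1 (suffix); strip both.
Reduced to β = s1^-1 s1^-1 s3^-1 s2 s3^-1 s2 s1^-1 on 4 strands, 7 crossings.
Compute on β:
Braid: s1^-1 s1^-1 s3^-1 s2 s3^-1 s2 s1^-1 on 4 strands, 7 crossings.
Writhe w = (#positive) - (#negative) = 2 - 5 = -3.
Computing the Kauffman bracket via state sum. There are 2^7 = 128 states.
Smooth each crossing (0=||, 1=⌣⌢); contribution A^(Σ sign_k(1-2s_k)) * d^(L-1).
Tabulate the states by total A-exponent and number of loops L (A-exp: L × count):
  A^7: L=5 ×1
  A^5: L=4 ×7
  A^3: L=3 ×20, L=5 ×1
  A^1: L=2 ×27, L=4 ×8
  A^-1: L=1 ×15, L=3 ×19, L=5 ×1
  A^-3: L=2 ×17, L=4 ×4
  A^-5: L=3 ×7
  A^-7: L=4 ×1
Each group contributes A^e * Σ count * d^(L-1):
Powers of d = -A^2 - A^-2: d^2 = A^4 + 2 + A^-4; d^3 = -A^6 - 3*A^2 - 3*A^-2 - A^-6; d^4 = A^8 + 4*A^4 + 6 + 4*A^-4 + A^-8.
  A^7 * (d^4) = A^15 + 4*A^11 + 6*A^7 + 4*A^3 + A^-1
  A^5 * (7*d^3) = -7*A^11 - 21*A^7 - 21*A^3 - 7*A^-1
  A^3 * (20*d^2 + d^4) = A^11 + 24*A^7 + 46*A^3 + 24*A^-1 + A^-5
  A^1 * (27*d + 8*d^3) = -8*A^7 - 51*A^3 - 51*A^-1 - 8*A^-5
  A^-1 * (15 + 19*d^2 + d^4) = A^7 + 23*A^3 + 59*A^-1 + 23*A^-5 + A^-9
  A^-3 * (17*d + 4*d^3) = -4*A^3 - 29*A^-1 - 29*A^-5 - 4*A^-9
  A^-5 * (7*d^2) = 7*A^-1 + 14*A^-5 + 7*A^-9
  A^-7 * (d^3) = -A^-1 - 3*A^-5 - 3*A^-9 - A^-13
Summing the groups: <K> = A^15 - 2*A^11 + 2*A^7 - 3*A^3 + 3*A^-1 - 2*A^-5 + A^-9 - A^-13
Normalise by the writhe: (-A^3)^(-w) = (-A^3)^(3) = -A^9, so f(A) = -A^9 * <K> = -A^24 + 2*A^20 - 2*A^16 + 3*A^12 - 3*A^8 + 2*A^4 - 1 + A^-4.
Substitute A = t^(-1/4), i.e. A^e → t^(-e/4): V(t) = t - 1 + 2*t^-1 - 3*t^-2 + 3*t^-3 - 2*t^-4 + 2*t^-5 - t^-6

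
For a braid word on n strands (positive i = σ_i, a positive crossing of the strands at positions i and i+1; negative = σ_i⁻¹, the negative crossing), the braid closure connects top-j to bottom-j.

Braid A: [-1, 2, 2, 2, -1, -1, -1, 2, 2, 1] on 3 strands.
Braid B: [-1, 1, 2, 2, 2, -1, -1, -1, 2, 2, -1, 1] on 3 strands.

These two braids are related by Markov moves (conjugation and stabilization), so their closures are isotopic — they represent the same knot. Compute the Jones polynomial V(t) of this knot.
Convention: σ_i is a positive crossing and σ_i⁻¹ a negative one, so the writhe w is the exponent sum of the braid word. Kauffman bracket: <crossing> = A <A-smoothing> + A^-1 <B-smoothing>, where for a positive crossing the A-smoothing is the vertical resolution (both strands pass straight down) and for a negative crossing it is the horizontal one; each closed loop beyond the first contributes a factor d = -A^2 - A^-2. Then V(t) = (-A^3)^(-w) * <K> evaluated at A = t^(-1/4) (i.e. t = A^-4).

-t^6 + t^5 - 2*t^4 + 3*t^3 - 2*t^2 + 3*t - 1 + t^-1 - t^-2

Derivation:
Markov-equivalent braids have isotopic closures, hence identical knot invariants. Strip the Markov moves from each word to reach a common short braid β, then compute V(t) once on β.
Braid A: s1^-1 s2 s2 s2 s1^-1 s1^-1 s1^-1 s2 s2 s1 on 3 strands reduces by inverse Markov moves (closure unchanged at each step):
  Deconjugate: the word is γ·β·γ⁻¹ with γ = s1^-1 (prefix) and γ⁻¹ = s1 (suffix); strip both.
Reduced to β = s2 s2 s2 s1^-1 s1^-1 s1^-1 s2 s2 on 3 strands, 8 crossings.
Braid B: s1^-1 s1 s2 s2 s2 s1^-1 s1^-1 s1^-1 s2 s2 s1^-1 s1 on 3 strands reduces by inverse Markov moves (closure unchanged at each step):
  Deconjugate: the word is γ·β·γ⁻¹ with γ = s1^-1 s1 (prefix) and γ⁻¹ = s1^-1 s1 (suffix); strip both.
Reduced to β = s2 s2 s2 s1^-1 s1^-1 s1^-1 s2 s2 on 3 strands, 8 crossings.
Both give the same β = s2 s2 s2 s1^-1 s1^-1 s1^-1 s2 s2 on 3 strands, so one state sum suffices:
Braid: s2 s2 s2 s1^-1 s1^-1 s1^-1 s2 s2 on 3 strands, 8 crossings.
Writhe w = (#positive) - (#negative) = 5 - 3 = 2.
State-sum expansion of <K>. There are 2^8 = 256 states.
Smooth each crossing (0=||, 1=⌣⌢); contribution A^(Σ sign_k(1-2s_k)) * d^(L-1).
Tabulate the states by total A-exponent and number of loops L (A-exp: L × count):
  A^8: L=4 ×1
  A^6: L=3 ×8
  A^4: L=2 ×18, L=4 ×10
  A^2: L=1 ×15, L=3 ×31, L=5 ×10
  A^0: L=2 ×35, L=4 ×30, L=6 ×5
  A^-2: L=3 ×40, L=5 ×15, L=7 ×1
  A^-4: L=4 ×25, L=6 ×3
  A^-6: L=5 ×8
  A^-8: L=6 ×1
Each group contributes A^e * Σ count * d^(L-1):
Powers of d = -A^2 - A^-2: d^2 = A^4 + 2 + A^-4; d^3 = -A^6 - 3*A^2 - 3*A^-2 - A^-6; d^4 = A^8 + 4*A^4 + 6 + 4*A^-4 + A^-8; d^5 = -A^10 - 5*A^6 - 10*A^2 - 10*A^-2 - 5*A^-6 - A^-10; d^6 = A^12 + 6*A^8 + 15*A^4 + 20 + 15*A^-4 + 6*A^-8 + A^-12.
  A^8 * (d^3) = -A^14 - 3*A^10 - 3*A^6 - A^2
  A^6 * (8*d^2) = 8*A^10 + 16*A^6 + 8*A^2
  A^4 * (18*d + 10*d^3) = -10*A^10 - 48*A^6 - 48*A^2 - 10*A^-2
  A^2 * (15 + 31*d^2 + 10*d^4) = 10*A^10 + 71*A^6 + 137*A^2 + 71*A^-2 + 10*A^-6
  A^0 * (35*d + 30*d^3 + 5*d^5) = -5*A^10 - 55*A^6 - 175*A^2 - 175*A^-2 - 55*A^-6 - 5*A^-10
  A^-2 * (40*d^2 + 15*d^4 + d^6) = A^10 + 21*A^6 + 115*A^2 + 190*A^-2 + 115*A^-6 + 21*A^-10 + A^-14
  A^-4 * (25*d^3 + 3*d^5) = -3*A^6 - 40*A^2 - 105*A^-2 - 105*A^-6 - 40*A^-10 - 3*A^-14
  A^-6 * (8*d^4) = 8*A^2 + 32*A^-2 + 48*A^-6 + 32*A^-10 + 8*A^-14
  A^-8 * (d^5) = -A^2 - 5*A^-2 - 10*A^-6 - 10*A^-10 - 5*A^-14 - A^-18
Summing the groups: <K> = -A^14 + A^10 - A^6 + 3*A^2 - 2*A^-2 + 3*A^-6 - 2*A^-10 + A^-14 - A^-18
Normalise by the writhe: (-A^3)^(-w) = (-A^3)^(-2) = A^-6, so f(A) = A^-6 * <K> = -A^8 + A^4 - 1 + 3*A^-4 - 2*A^-8 + 3*A^-12 - 2*A^-16 + A^-20 - A^-24.
Substitute A = t^(-1/4), i.e. A^e → t^(-e/4): V(t) = -t^6 + t^5 - 2*t^4 + 3*t^3 - 2*t^2 + 3*t - 1 + t^-1 - t^-2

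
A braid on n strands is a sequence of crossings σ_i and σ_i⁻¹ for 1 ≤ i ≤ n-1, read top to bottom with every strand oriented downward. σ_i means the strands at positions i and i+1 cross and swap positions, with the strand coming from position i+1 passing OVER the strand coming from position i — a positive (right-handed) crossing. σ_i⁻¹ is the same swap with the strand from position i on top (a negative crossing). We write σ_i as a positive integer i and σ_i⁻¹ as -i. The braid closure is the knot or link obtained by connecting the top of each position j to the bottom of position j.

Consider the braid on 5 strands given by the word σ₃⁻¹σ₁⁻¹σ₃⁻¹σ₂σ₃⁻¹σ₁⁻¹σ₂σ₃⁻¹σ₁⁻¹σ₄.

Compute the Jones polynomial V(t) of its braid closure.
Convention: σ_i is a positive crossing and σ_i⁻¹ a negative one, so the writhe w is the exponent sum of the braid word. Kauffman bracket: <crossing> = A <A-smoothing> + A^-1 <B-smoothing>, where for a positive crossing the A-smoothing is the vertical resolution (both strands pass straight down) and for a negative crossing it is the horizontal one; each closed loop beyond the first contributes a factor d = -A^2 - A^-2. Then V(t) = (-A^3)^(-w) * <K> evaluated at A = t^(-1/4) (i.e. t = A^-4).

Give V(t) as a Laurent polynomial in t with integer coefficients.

The presented braid s3^-1 s1^-1 s3^-1 s2 s3^-1 s1^-1 s2 s3^-1 s1^-1 s4 on 5 strands reduces by inverse Markov moves (closure unchanged at each step):
  Destabilize: the word has the form β·s4 where s4 occurs only as the final letter (β ∈ B_4); drop it and the last strand → 4 strands.
Reduced to β = s3^-1 s1^-1 s3^-1 s2 s3^-1 s1^-1 s2 s3^-1 s1^-1 on 4 strands, 9 crossings.
Compute on β:
Braid: s3^-1 s1^-1 s3^-1 s2 s3^-1 s1^-1 s2 s3^-1 s1^-1 on 4 strands, 9 crossings.
Writhe w = (#positive) - (#negative) = 2 - 7 = -5.
Computing the Kauffman bracket via state sum. There are 2^9 = 512 states.
Each crossing splits two ways (0=vertical, 1=horizontal). The state's weight is A^(#A-smoothings - #B-smoothings) * d^(loops - 1).
Tabulate the states by total A-exponent and number of loops L (A-exp: L × count):
  A^9: L=7 ×1
  A^7: L=6 ×9
  A^5: L=5 ×36
  A^3: L=4 ×83, L=6 ×1
  A^1: L=3 ×118, L=5 ×8
  A^-1: L=2 ×100, L=4 ×26
  A^-3: L=1 ×41, L=3 ×42, L=5 ×1
  A^-5: L=2 ×31, L=4 ×5
  A^-7: L=3 ×9
  A^-9: L=4 ×1
Each group contributes A^e * Σ count * d^(L-1):
Powers of d = -A^2 - A^-2: d^2 = A^4 + 2 + A^-4; d^3 = -A^6 - 3*A^2 - 3*A^-2 - A^-6; d^4 = A^8 + 4*A^4 + 6 + 4*A^-4 + A^-8; d^5 = -A^10 - 5*A^6 - 10*A^2 - 10*A^-2 - 5*A^-6 - A^-10; d^6 = A^12 + 6*A^8 + 15*A^4 + 20 + 15*A^-4 + 6*A^-8 + A^-12.
  A^9 * (d^6) = A^21 + 6*A^17 + 15*A^13 + 20*A^9 + 15*A^5 + 6*A + A^-3
  A^7 * (9*d^5) = -9*A^17 - 45*A^13 - 90*A^9 - 90*A^5 - 45*A - 9*A^-3
  A^5 * (36*d^4) = 36*A^13 + 144*A^9 + 216*A^5 + 144*A + 36*A^-3
  A^3 * (83*d^3 + d^5) = -A^13 - 88*A^9 - 259*A^5 - 259*A - 88*A^-3 - A^-7
  A^1 * (118*d^2 + 8*d^4) = 8*A^9 + 150*A^5 + 284*A + 150*A^-3 + 8*A^-7
  A^-1 * (100*d + 26*d^3) = -26*A^5 - 178*A - 178*A^-3 - 26*A^-7
  A^-3 * (41 + 42*d^2 + d^4) = A^5 + 46*A + 131*A^-3 + 46*A^-7 + A^-11
  A^-5 * (31*d + 5*d^3) = -5*A - 46*A^-3 - 46*A^-7 - 5*A^-11
  A^-7 * (9*d^2) = 9*A^-3 + 18*A^-7 + 9*A^-11
  A^-9 * (d^3) = -A^-3 - 3*A^-7 - 3*A^-11 - A^-15
Summing the groups: <K> = A^21 - 3*A^17 + 5*A^13 - 6*A^9 + 7*A^5 - 7*A + 5*A^-3 - 4*A^-7 + 2*A^-11 - A^-15
Normalise by the writhe: (-A^3)^(-w) = (-A^3)^(5) = -A^15, so f(A) = -A^15 * <K> = -A^36 + 3*A^32 - 5*A^28 + 6*A^24 - 7*A^20 + 7*A^16 - 5*A^12 + 4*A^8 - 2*A^4 + 1.
Substitute A = t^(-1/4), i.e. A^e → t^(-e/4): V(t) = 1 - 2*t^-1 + 4*t^-2 - 5*t^-3 + 7*t^-4 - 7*t^-5 + 6*t^-6 - 5*t^-7 + 3*t^-8 - t^-9

Answer: 1 - 2*t^-1 + 4*t^-2 - 5*t^-3 + 7*t^-4 - 7*t^-5 + 6*t^-6 - 5*t^-7 + 3*t^-8 - t^-9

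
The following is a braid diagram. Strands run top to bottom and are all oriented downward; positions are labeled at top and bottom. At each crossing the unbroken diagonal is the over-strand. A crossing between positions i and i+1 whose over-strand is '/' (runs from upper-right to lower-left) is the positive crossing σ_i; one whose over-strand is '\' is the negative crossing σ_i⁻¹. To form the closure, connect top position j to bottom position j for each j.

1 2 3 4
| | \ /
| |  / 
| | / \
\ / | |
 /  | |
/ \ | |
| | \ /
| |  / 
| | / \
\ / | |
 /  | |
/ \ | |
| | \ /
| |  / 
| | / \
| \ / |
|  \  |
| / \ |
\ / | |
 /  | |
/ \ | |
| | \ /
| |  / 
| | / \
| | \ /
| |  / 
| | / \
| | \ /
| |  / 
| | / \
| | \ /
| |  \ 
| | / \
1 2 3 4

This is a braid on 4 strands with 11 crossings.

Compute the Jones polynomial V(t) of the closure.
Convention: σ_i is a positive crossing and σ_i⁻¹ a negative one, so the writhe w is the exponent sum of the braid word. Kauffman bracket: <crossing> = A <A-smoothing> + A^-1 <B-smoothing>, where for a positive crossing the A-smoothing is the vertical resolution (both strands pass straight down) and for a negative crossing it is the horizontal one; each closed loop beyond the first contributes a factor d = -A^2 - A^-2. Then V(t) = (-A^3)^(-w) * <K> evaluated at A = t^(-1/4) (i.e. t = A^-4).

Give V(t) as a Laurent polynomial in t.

Reading the diagram top to bottom ('/'-over between positions i,i+1 = s_i, '\'-over = s_i^-1): braid word = s3 s1 s3 s1 s3 s2^-1 s1 s3 s3 s3 s3^-1.
The presented braid s3 s1 s3 s1 s3 s2^-1 s1 s3 s3 s3 s3^-1 on 4 strands reduces by inverse Markov moves (closure unchanged at each step):
  Deconjugate: the word is γ·β·γ⁻¹ with γ = s3 (prefix) and γ⁻¹ = s3^-1 (suffix); strip both.
Reduced to β = s1 s3 s1 s3 s2^-1 s1 s3 s3 s3 on 4 strands, 9 crossings.
Compute on β:
Braid: s1 s3 s1 s3 s2^-1 s1 s3 s3 s3 on 4 strands, 9 crossings.
Writhe w = (#positive) - (#negative) = 8 - 1 = 7.
Enumerate smoothing states for the bracket polynomial. There are 2^9 = 512 states.
Each crossing splits two ways (0=vertical, 1=horizontal). The state's weight is A^(#A-smoothings - #B-smoothings) * d^(loops - 1).
Tabulate the states by total A-exponent and number of loops L (A-exp: L × count):
  A^9: L=3 ×1
  A^7: L=2 ×8, L=4 ×1
  A^5: L=1 ×15, L=3 ×21
  A^3: L=2 ×60, L=4 ×24
  A^1: L=3 ×110, L=5 ×16
  A^-1: L=4 ×120, L=6 ×6
  A^-3: L=5 ×83, L=7 ×1
  A^-5: L=6 ×36
  A^-7: L=7 ×9
  A^-9: L=8 ×1
Each group contributes A^e * Σ count * d^(L-1):
Powers of d = -A^2 - A^-2: d^2 = A^4 + 2 + A^-4; d^3 = -A^6 - 3*A^2 - 3*A^-2 - A^-6; d^4 = A^8 + 4*A^4 + 6 + 4*A^-4 + A^-8; d^5 = -A^10 - 5*A^6 - 10*A^2 - 10*A^-2 - 5*A^-6 - A^-10; d^6 = A^12 + 6*A^8 + 15*A^4 + 20 + 15*A^-4 + 6*A^-8 + A^-12; d^7 = -A^14 - 7*A^10 - 21*A^6 - 35*A^2 - 35*A^-2 - 21*A^-6 - 7*A^-10 - A^-14.
  A^9 * (d^2) = A^13 + 2*A^9 + A^5
  A^7 * (8*d + d^3) = -A^13 - 11*A^9 - 11*A^5 - A
  A^5 * (15 + 21*d^2) = 21*A^9 + 57*A^5 + 21*A
  A^3 * (60*d + 24*d^3) = -24*A^9 - 132*A^5 - 132*A - 24*A^-3
  A^1 * (110*d^2 + 16*d^4) = 16*A^9 + 174*A^5 + 316*A + 174*A^-3 + 16*A^-7
  A^-1 * (120*d^3 + 6*d^5) = -6*A^9 - 150*A^5 - 420*A - 420*A^-3 - 150*A^-7 - 6*A^-11
  A^-3 * (83*d^4 + d^6) = A^9 + 89*A^5 + 347*A + 518*A^-3 + 347*A^-7 + 89*A^-11 + A^-15
  A^-5 * (36*d^5) = -36*A^5 - 180*A - 360*A^-3 - 360*A^-7 - 180*A^-11 - 36*A^-15
  A^-7 * (9*d^6) = 9*A^5 + 54*A + 135*A^-3 + 180*A^-7 + 135*A^-11 + 54*A^-15 + 9*A^-19
  A^-9 * (d^7) = -A^5 - 7*A - 21*A^-3 - 35*A^-7 - 35*A^-11 - 21*A^-15 - 7*A^-19 - A^-23
Summing the groups: <K> = -A^9 - 2*A + 2*A^-3 - 2*A^-7 + 3*A^-11 - 2*A^-15 + 2*A^-19 - A^-23
Normalise by the writhe: (-A^3)^(-w) = (-A^3)^(-7) = -A^-21, so f(A) = -A^-21 * <K> = A^-12 + 2*A^-20 - 2*A^-24 + 2*A^-28 - 3*A^-32 + 2*A^-36 - 2*A^-40 + A^-44.
Substitute A = t^(-1/4), i.e. A^e → t^(-e/4): V(t) = t^11 - 2*t^10 + 2*t^9 - 3*t^8 + 2*t^7 - 2*t^6 + 2*t^5 + t^3

Answer: t^11 - 2*t^10 + 2*t^9 - 3*t^8 + 2*t^7 - 2*t^6 + 2*t^5 + t^3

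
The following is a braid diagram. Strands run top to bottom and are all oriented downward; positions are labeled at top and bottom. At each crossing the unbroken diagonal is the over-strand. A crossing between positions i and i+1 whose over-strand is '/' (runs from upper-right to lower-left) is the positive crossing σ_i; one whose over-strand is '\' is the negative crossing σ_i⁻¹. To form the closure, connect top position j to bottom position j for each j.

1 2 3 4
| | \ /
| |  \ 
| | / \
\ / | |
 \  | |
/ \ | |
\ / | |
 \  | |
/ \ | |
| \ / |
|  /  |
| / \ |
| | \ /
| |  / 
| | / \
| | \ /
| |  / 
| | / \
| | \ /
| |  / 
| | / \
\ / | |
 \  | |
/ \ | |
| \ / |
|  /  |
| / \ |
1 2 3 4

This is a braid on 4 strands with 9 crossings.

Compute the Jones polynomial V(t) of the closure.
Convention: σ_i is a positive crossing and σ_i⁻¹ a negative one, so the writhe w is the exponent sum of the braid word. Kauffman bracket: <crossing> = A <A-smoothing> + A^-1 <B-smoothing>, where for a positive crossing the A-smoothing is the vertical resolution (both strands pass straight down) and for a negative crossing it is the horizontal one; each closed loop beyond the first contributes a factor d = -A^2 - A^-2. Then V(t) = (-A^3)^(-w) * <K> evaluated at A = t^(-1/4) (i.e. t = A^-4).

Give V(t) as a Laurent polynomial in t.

Reading the diagram top to bottom ('/'-over between positions i,i+1 = s_i, '\'-over = s_i^-1): braid word = s3^-1 s1^-1 s1^-1 s2 s3 s3 s3 s1^-1 s2.
Braid: s3^-1 s1^-1 s1^-1 s2 s3 s3 s3 s1^-1 s2 on 4 strands, 9 crossings.
Writhe w = (#positive) - (#negative) = 5 - 4 = 1.
Enumerate smoothing states for the bracket polynomial. There are 2^9 = 512 states.
Each crossing splits two ways (0=vertical, 1=horizontal). The state's weight is A^(#A-smoothings - #B-smoothings) * d^(loops - 1).
Tabulate the states by total A-exponent and number of loops L (A-exp: L × count):
  A^9: L=4 ×1
  A^7: L=3 ×5, L=5 ×4
  A^5: L=2 ×10, L=4 ×23, L=6 ×3
  A^3: L=1 ×8, L=3 ×57, L=5 ×18, L=7 ×1
  A^1: L=2 ×70, L=4 ×50, L=6 ×6
  A^-1: L=1 ×33, L=3 ×75, L=5 ×18
  A^-3: L=2 ×51, L=4 ×32, L=6 ×1
  A^-5: L=3 ×32, L=5 ×4
  A^-7: L=4 ×9
  A^-9: L=5 ×1
Each group contributes A^e * Σ count * d^(L-1):
Powers of d = -A^2 - A^-2: d^2 = A^4 + 2 + A^-4; d^3 = -A^6 - 3*A^2 - 3*A^-2 - A^-6; d^4 = A^8 + 4*A^4 + 6 + 4*A^-4 + A^-8; d^5 = -A^10 - 5*A^6 - 10*A^2 - 10*A^-2 - 5*A^-6 - A^-10; d^6 = A^12 + 6*A^8 + 15*A^4 + 20 + 15*A^-4 + 6*A^-8 + A^-12.
  A^9 * (d^3) = -A^15 - 3*A^11 - 3*A^7 - A^3
  A^7 * (5*d^2 + 4*d^4) = 4*A^15 + 21*A^11 + 34*A^7 + 21*A^3 + 4*A^-1
  A^5 * (10*d + 23*d^3 + 3*d^5) = -3*A^15 - 38*A^11 - 109*A^7 - 109*A^3 - 38*A^-1 - 3*A^-5
  A^3 * (8 + 57*d^2 + 18*d^4 + d^6) = A^15 + 24*A^11 + 144*A^7 + 250*A^3 + 144*A^-1 + 24*A^-5 + A^-9
  A^1 * (70*d + 50*d^3 + 6*d^5) = -6*A^11 - 80*A^7 - 280*A^3 - 280*A^-1 - 80*A^-5 - 6*A^-9
  A^-1 * (33 + 75*d^2 + 18*d^4) = 18*A^7 + 147*A^3 + 291*A^-1 + 147*A^-5 + 18*A^-9
  A^-3 * (51*d + 32*d^3 + d^5) = -A^7 - 37*A^3 - 157*A^-1 - 157*A^-5 - 37*A^-9 - A^-13
  A^-5 * (32*d^2 + 4*d^4) = 4*A^3 + 48*A^-1 + 88*A^-5 + 48*A^-9 + 4*A^-13
  A^-7 * (9*d^3) = -9*A^-1 - 27*A^-5 - 27*A^-9 - 9*A^-13
  A^-9 * (d^4) = A^-1 + 4*A^-5 + 6*A^-9 + 4*A^-13 + A^-17
Summing the groups: <K> = A^15 - 2*A^11 + 3*A^7 - 5*A^3 + 4*A^-1 - 4*A^-5 + 3*A^-9 - 2*A^-13 + A^-17
Normalise by the writhe: (-A^3)^(-w) = (-A^3)^(-1) = -A^-3, so f(A) = -A^-3 * <K> = -A^12 + 2*A^8 - 3*A^4 + 5 - 4*A^-4 + 4*A^-8 - 3*A^-12 + 2*A^-16 - A^-20.
Substitute A = t^(-1/4), i.e. A^e → t^(-e/4): V(t) = -t^5 + 2*t^4 - 3*t^3 + 4*t^2 - 4*t + 5 - 3*t^-1 + 2*t^-2 - t^-3

Answer: -t^5 + 2*t^4 - 3*t^3 + 4*t^2 - 4*t + 5 - 3*t^-1 + 2*t^-2 - t^-3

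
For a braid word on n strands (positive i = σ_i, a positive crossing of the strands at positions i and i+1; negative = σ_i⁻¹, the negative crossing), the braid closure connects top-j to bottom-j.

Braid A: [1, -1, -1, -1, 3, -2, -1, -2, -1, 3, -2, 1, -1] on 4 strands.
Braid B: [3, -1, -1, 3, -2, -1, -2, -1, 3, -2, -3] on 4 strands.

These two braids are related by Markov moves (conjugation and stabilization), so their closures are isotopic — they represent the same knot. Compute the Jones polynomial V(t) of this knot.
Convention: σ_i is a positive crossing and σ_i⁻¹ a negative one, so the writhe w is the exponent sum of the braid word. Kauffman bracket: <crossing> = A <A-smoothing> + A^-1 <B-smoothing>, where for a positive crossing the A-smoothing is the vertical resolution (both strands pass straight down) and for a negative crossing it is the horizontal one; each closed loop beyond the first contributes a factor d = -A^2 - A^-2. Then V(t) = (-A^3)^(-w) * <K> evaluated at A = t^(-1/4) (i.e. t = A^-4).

Markov-equivalent braids have isotopic closures, hence identical knot invariants. Strip the Markov moves from each word to reach a common short braid β, then compute V(t) once on β.
Braid A: s1 s1^-1 s1^-1 s1^-1 s3 s2^-1 s1^-1 s2^-1 s1^-1 s3 s2^-1 s1 s1^-1 on 4 strands reduces by inverse Markov moves (closure unchanged at each step):
  Deconjugate: the word is γ·β·γ⁻¹ with γ = s1 s1^-1 (prefix) and γ⁻¹ = s1 s1^-1 (suffix); strip both.
Reduced to β = s1^-1 s1^-1 s3 s2^-1 s1^-1 s2^-1 s1^-1 s3 s2^-1 on 4 strands, 9 crossings.
Braid B: s3 s1^-1 s1^-1 s3 s2^-1 s1^-1 s2^-1 s1^-1 s3 s2^-1 s3^-1 on 4 strands reduces by inverse Markov moves (closure unchanged at each step):
  Deconjugate: the word is γ·β·γ⁻¹ with γ = s3 (prefix) and γ⁻¹ = s3^-1 (suffix); strip both.
Reduced to β = s1^-1 s1^-1 s3 s2^-1 s1^-1 s2^-1 s1^-1 s3 s2^-1 on 4 strands, 9 crossings.
Both give the same β = s1^-1 s1^-1 s3 s2^-1 s1^-1 s2^-1 s1^-1 s3 s2^-1 on 4 strands, so one state sum suffices:
Braid: s1^-1 s1^-1 s3 s2^-1 s1^-1 s2^-1 s1^-1 s3 s2^-1 on 4 strands, 9 crossings.
Writhe w = (#positive) - (#negative) = 2 - 7 = -5.
Computing the Kauffman bracket via state sum. There are 2^9 = 512 states.
For each crossing: s=0 is the vertical smoothing, s=1 horizontal. Crossing k contributes A^(sign_k * (1 - 2*s_k)); loop factor d = -A^2 - A^-2.
Tabulate the states by total A-exponent and number of loops L (A-exp: L × count):
  A^9: L=3 ×1
  A^7: L=2 ×4, L=4 ×5
  A^5: L=1 ×4, L=3 ×26, L=5 ×6
  A^3: L=2 ×43, L=4 ×40, L=6 ×1
  A^1: L=1 ×23, L=3 ×92, L=5 ×11
  A^-1: L=2 ×91, L=4 ×34, L=6 ×1
  A^-3: L=1 ×32, L=3 ×48, L=5 ×4
  A^-5: L=2 ×28, L=4 ×8
  A^-7: L=3 ×9
  A^-9: L=4 ×1
Each group contributes A^e * Σ count * d^(L-1):
Powers of d = -A^2 - A^-2: d^2 = A^4 + 2 + A^-4; d^3 = -A^6 - 3*A^2 - 3*A^-2 - A^-6; d^4 = A^8 + 4*A^4 + 6 + 4*A^-4 + A^-8; d^5 = -A^10 - 5*A^6 - 10*A^2 - 10*A^-2 - 5*A^-6 - A^-10.
  A^9 * (d^2) = A^13 + 2*A^9 + A^5
  A^7 * (4*d + 5*d^3) = -5*A^13 - 19*A^9 - 19*A^5 - 5*A
  A^5 * (4 + 26*d^2 + 6*d^4) = 6*A^13 + 50*A^9 + 92*A^5 + 50*A + 6*A^-3
  A^3 * (43*d + 40*d^3 + d^5) = -A^13 - 45*A^9 - 173*A^5 - 173*A - 45*A^-3 - A^-7
  A^1 * (23 + 92*d^2 + 11*d^4) = 11*A^9 + 136*A^5 + 273*A + 136*A^-3 + 11*A^-7
  A^-1 * (91*d + 34*d^3 + d^5) = -A^9 - 39*A^5 - 203*A - 203*A^-3 - 39*A^-7 - A^-11
  A^-3 * (32 + 48*d^2 + 4*d^4) = 4*A^5 + 64*A + 152*A^-3 + 64*A^-7 + 4*A^-11
  A^-5 * (28*d + 8*d^3) = -8*A - 52*A^-3 - 52*A^-7 - 8*A^-11
  A^-7 * (9*d^2) = 9*A^-3 + 18*A^-7 + 9*A^-11
  A^-9 * (d^3) = -A^-3 - 3*A^-7 - 3*A^-11 - A^-15
Summing the groups: <K> = A^13 - 2*A^9 + 2*A^5 - 2*A + 2*A^-3 - 2*A^-7 + A^-11 - A^-15
Normalise by the writhe: (-A^3)^(-w) = (-A^3)^(5) = -A^15, so f(A) = -A^15 * <K> = -A^28 + 2*A^24 - 2*A^20 + 2*A^16 - 2*A^12 + 2*A^8 - A^4 + 1.
Substitute A = t^(-1/4), i.e. A^e → t^(-e/4): V(t) = 1 - t^-1 + 2*t^-2 - 2*t^-3 + 2*t^-4 - 2*t^-5 + 2*t^-6 - t^-7

Answer: 1 - t^-1 + 2*t^-2 - 2*t^-3 + 2*t^-4 - 2*t^-5 + 2*t^-6 - t^-7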